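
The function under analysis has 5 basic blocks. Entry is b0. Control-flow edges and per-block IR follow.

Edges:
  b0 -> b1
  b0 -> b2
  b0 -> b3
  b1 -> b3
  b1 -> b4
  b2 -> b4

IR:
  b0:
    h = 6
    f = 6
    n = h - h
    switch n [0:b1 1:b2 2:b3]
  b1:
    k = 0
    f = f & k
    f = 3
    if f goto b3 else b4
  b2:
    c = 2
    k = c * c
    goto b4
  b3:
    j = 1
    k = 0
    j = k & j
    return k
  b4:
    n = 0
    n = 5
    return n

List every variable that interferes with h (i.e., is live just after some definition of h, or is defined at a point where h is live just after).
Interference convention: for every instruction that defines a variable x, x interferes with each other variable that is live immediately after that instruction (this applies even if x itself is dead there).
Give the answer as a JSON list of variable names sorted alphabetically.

Answer: ["f"]

Working:
Per-block:
  b0 def {f,h,n} use ∅
  b1 def {f,k} use {f}
  b2 def {c,k} use ∅
  b3 def {j,k} use ∅
  b4 def {n} use ∅

Backward fixpoint:
  live b0: ∅→{f}
  live b1: {f}→∅
  live b2: ∅→∅
  live b3: ∅→∅
  live b4: ∅→∅

Interference:
  c↔∅
  f↔{h,k,n}
  h↔{f}
  j↔{k}
  k↔{f,j}
  n↔{f}

N(h) = ["f"]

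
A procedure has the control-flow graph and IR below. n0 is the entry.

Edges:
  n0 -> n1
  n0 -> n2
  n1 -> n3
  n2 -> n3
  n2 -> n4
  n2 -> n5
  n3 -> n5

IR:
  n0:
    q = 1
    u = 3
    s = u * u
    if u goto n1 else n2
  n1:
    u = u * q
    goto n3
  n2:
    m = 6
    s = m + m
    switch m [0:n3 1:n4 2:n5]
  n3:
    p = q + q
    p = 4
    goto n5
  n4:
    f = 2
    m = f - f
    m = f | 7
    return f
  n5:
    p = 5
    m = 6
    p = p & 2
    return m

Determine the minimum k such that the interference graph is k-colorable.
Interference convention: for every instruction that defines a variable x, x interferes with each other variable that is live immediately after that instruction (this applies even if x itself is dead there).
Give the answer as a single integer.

Block summaries:
  n0 def {q,s,u} use ∅
  n1 def {u} use {q,u}
  n2 def {m,s} use ∅
  n3 def {p} use {q}
  n4 def {f,m} use ∅
  n5 def {m,p} use ∅

Live sets:
  n0: in=∅ out={q,u}
  n1: in={q,u} out={q}
  n2: in={q} out={q}
  n3: in={q} out=∅
  n4: in=∅ out=∅
  n5: in=∅ out=∅

Conflict graph:
  f — {m}
  m — {f,p,q,s}
  p — {m}
  q — {m,s,u}
  s — {m,q,u}
  u — {q,s}

Colouring:
  lower bound: {m,q,s} mutually conflict ⇒ χ ≥ 3
  3-colouring: r0={m,u}  r1={f,p,q}  r2={s}
  χ = 3

Answer: 3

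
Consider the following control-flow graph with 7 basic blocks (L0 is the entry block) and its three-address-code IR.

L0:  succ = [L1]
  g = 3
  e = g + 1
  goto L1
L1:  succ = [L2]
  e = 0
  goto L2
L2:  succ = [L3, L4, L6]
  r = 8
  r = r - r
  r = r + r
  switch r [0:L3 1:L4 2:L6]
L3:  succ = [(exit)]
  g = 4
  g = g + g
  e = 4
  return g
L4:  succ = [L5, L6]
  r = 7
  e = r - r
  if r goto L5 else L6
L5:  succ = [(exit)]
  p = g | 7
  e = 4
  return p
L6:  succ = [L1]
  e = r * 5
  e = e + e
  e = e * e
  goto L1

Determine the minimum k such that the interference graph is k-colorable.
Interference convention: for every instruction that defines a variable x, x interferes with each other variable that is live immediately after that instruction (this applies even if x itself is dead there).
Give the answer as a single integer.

Answer: 3

Derivation:
def/use:
  L0: {e,g} / ∅
  L1: {e} / ∅
  L2: {r} / ∅
  L3: {e,g} / ∅
  L4: {e,r} / ∅
  L5: {e,p} / {g}
  L6: {e} / {r}

Backward fixpoint:
  L0: in=∅ out={g}
  L1: in={g} out={g}
  L2: in={g} out={g,r}
  L3: in=∅ out=∅
  L4: in={g} out={g,r}
  L5: in={g} out=∅
  L6: in={g,r} out={g}

Interference:
  e↔{g,p,r}
  g↔{e,r}
  p↔{e}
  r↔{e,g}

Chromatic number:
  lower bound: {e,g,r} mutually conflict ⇒ χ ≥ 3
  assign e→R0 g→R1 p→R1 r→R2 — no edge inside a register ⇒ χ ≤ 3
  χ = 3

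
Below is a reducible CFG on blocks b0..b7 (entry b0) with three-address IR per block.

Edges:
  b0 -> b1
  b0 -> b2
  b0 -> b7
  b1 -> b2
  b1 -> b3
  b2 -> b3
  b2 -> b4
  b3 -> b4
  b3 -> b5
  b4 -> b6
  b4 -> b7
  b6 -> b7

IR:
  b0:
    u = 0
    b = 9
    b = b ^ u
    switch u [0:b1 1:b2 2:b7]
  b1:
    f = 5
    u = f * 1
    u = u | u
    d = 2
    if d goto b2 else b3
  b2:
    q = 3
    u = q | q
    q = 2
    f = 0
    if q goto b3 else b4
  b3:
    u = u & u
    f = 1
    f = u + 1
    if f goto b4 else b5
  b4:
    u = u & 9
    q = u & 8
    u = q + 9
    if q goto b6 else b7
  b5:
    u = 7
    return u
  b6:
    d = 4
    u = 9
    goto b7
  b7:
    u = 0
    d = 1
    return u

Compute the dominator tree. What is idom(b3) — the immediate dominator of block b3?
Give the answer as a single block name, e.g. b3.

idom tree: b1←b0 b2←b0 b3←b0 b4←b0 b5←b3 b6←b4 b7←b0
Join-block Dom:
  b2: preds {b0,b1}: {b0} ∩ {b0,b1} = {b0}; idom=b0
  b3: preds {b1,b2}: {b0,b1} ∩ {b0,b2} = {b0}; idom=b0
  b4: preds {b2,b3}: {b0,b2} ∩ {b0,b3} = {b0}; idom=b0
  b7: preds {b0,b4,b6}: {b0} ∩ {b0,b4} ∩ {b0,b4,b6} = {b0}; idom=b0

idom(b3) = b0

Answer: b0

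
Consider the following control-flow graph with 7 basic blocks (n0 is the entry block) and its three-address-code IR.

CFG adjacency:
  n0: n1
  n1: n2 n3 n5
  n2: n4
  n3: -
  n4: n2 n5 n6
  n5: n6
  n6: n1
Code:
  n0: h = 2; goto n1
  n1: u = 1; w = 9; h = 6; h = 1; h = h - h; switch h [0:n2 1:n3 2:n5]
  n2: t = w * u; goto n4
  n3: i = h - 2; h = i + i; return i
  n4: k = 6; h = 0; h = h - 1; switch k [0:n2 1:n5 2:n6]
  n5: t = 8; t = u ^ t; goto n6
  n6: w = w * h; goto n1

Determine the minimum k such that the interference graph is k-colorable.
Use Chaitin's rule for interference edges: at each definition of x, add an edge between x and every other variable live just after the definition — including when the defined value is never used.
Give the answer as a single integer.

Block summaries:
  n0: {h} / ∅
  n1: {h,u,w} / ∅
  n2: {t} / {u,w}
  n3: {h,i} / {h}
  n4: {h,k} / ∅
  n5: {t} / {u}
  n6: {w} / {h,w}

Backward fixpoint:
  n0 li=∅ lo=∅
  n1 li=∅ lo={h,u,w}
  n2 li={u,w} lo={u,w}
  n3 li={h} lo=∅
  n4 li={u,w} lo={h,u,w}
  n5 li={h,u,w} lo={h,w}
  n6 li={h,w} lo=∅

Interfere edges:
  h: {i,k,t,u,w}
  i: {h}
  k: {h,u,w}
  t: {h,u,w}
  u: {h,k,t,w}
  w: {h,k,t,u}

Colouring:
  lower bound: {h,k,u,w} mutually conflict ⇒ χ ≥ 4
  4-colouring: c0={h}  c1={i,u}  c2={w}  c3={k,t}
  χ = 4

Answer: 4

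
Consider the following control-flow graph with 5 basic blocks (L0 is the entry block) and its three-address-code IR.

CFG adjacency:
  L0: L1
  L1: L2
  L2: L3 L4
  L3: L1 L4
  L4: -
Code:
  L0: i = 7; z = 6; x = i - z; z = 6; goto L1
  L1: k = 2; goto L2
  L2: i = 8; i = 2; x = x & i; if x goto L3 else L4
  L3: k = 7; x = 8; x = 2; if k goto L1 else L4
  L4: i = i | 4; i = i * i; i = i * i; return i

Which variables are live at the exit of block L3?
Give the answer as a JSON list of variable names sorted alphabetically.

Per-block:
  L0: def={i,x,z} ue=∅
  L1: def={k} ue=∅
  L2: def={i,x} ue={x}
  L3: def={k,x} ue=∅
  L4: def={i} ue={i}

Liveness:
  L0: in=∅ out={x}
  L1: in={x} out={x}
  L2: in={x} out={i}
  L3: in={i} out={i,x}
  L4: in={i} out=∅

live-out(L3) = ["i", "x"]

Answer: ["i", "x"]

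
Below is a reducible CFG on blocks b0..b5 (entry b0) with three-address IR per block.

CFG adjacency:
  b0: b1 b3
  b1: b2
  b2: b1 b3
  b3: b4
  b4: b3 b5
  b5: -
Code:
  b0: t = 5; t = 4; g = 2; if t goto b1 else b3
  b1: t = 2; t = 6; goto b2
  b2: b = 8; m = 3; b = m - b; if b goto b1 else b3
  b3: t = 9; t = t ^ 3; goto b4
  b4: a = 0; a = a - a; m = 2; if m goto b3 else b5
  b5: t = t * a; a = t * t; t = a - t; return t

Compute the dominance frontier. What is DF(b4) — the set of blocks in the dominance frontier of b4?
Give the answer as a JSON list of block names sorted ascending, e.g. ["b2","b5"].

Answer: ["b3"]

Derivation:
idom tree: b1←b0 b2←b1 b3←b0 b4←b3 b5←b4
Dom∩ at merges:
  b1: preds {b0,b2}: {b0} ∩ {b0,b1,b2} = {b0}; idom=b0
  b3: preds {b0,b2,b4}: {b0} ∩ {b0,b1,b2} ∩ {b0,b3,b4} = {b0}; idom=b0

DF derivation:
  join b1 pred b0: · stop@b0
  join b1 pred b2: b2→b1 stop@b0
  join b3 pred b0: · stop@b0
  join b3 pred b2: b2→b1 stop@b0
  join b3 pred b4: b4→b3 stop@b0
  b0 → ∅
  b1 → {b1,b3}
  b2 → {b1,b3}
  b3 → {b3}
  b4 → {b3}
  b5 → ∅

DF(b4) = ["b3"]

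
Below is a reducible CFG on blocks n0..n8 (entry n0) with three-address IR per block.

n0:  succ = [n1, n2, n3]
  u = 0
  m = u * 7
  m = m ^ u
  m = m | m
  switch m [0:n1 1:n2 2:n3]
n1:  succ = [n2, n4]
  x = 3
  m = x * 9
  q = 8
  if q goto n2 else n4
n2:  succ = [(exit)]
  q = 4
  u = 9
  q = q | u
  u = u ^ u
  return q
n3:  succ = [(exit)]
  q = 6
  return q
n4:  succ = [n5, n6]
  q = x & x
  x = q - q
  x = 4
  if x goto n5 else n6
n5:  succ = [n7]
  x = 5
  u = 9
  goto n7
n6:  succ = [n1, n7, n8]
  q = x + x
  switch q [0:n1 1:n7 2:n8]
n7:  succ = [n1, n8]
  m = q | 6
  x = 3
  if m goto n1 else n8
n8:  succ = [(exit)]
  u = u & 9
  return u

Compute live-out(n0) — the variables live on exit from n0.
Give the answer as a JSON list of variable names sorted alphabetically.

def/use:
  n0 def {m,u} use ∅
  n1 def {m,q,x} use ∅
  n2 def {q,u} use ∅
  n3 def {q} use ∅
  n4 def {q,x} use {x}
  n5 def {u,x} use ∅
  n6 def {q} use {x}
  n7 def {m,x} use {q}
  n8 def {u} use {u}

Liveness:
  n0: in=∅ out={u}
  n1: in={u} out={u,x}
  n2: in=∅ out=∅
  n3: in=∅ out=∅
  n4: in={u,x} out={q,u,x}
  n5: in={q} out={q,u}
  n6: in={u,x} out={q,u}
  n7: in={q,u} out={u}
  n8: in={u} out=∅

live-out(n0) = ["u"]

Answer: ["u"]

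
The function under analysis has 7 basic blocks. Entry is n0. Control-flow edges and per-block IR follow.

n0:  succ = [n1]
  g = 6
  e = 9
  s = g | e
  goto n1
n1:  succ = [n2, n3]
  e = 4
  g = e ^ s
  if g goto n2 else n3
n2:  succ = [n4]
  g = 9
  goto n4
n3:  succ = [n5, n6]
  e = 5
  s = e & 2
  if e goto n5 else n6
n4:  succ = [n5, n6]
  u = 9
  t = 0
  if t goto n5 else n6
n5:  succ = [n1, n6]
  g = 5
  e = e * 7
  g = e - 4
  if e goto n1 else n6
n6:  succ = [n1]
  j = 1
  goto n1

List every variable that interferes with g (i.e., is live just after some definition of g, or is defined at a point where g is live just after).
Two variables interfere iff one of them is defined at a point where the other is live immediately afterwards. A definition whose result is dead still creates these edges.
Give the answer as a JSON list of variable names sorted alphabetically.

Answer: ["e", "s"]

Working:
def/use:
  n0: {e,g,s} / ∅
  n1: {e,g} / {s}
  n2: {g} / ∅
  n3: {e,s} / ∅
  n4: {t,u} / ∅
  n5: {e,g} / {e}
  n6: {j} / ∅

Live sets:
  n0: in=∅ out={s}
  n1: in={s} out={e,s}
  n2: in={e,s} out={e,s}
  n3: in=∅ out={e,s}
  n4: in={e,s} out={e,s}
  n5: in={e,s} out={s}
  n6: in={s} out={s}

Interference:
  e — {g,s,t,u}
  g — {e,s}
  j — {s}
  s — {e,g,j,t,u}
  t — {e,s}
  u — {e,s}

N(g) = ["e", "s"]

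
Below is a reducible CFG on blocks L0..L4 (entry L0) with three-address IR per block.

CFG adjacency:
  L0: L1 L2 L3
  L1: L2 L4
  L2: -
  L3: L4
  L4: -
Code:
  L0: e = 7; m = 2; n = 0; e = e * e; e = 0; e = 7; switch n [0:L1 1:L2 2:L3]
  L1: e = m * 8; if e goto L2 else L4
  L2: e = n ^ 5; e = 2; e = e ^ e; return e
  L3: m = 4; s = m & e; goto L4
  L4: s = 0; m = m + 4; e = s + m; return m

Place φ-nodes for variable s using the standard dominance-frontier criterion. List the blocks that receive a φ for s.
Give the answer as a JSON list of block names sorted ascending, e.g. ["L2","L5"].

idom tree: L1←L0 L2←L0 L3←L0 L4←L0
Dom at joins:
  L2: preds {L0,L1}: {L0} ∩ {L0,L1} = {L0}; idom=L0
  L4: preds {L1,L3}: {L0,L1} ∩ {L0,L3} = {L0}; idom=L0

DF derivation:
  L2←L0: walk · to L0
  L2←L1: walk L1 to L0
  L4←L1: walk L1 to L0
  L4←L3: walk L3 to L0
  L0: DF=∅
  L1: DF={L2,L4}
  L2: DF=∅
  L3: DF={L4}
  L4: DF=∅

φ for s: defs {L3,L4}
  DF⁺ = {L4}

Answer: ["L4"]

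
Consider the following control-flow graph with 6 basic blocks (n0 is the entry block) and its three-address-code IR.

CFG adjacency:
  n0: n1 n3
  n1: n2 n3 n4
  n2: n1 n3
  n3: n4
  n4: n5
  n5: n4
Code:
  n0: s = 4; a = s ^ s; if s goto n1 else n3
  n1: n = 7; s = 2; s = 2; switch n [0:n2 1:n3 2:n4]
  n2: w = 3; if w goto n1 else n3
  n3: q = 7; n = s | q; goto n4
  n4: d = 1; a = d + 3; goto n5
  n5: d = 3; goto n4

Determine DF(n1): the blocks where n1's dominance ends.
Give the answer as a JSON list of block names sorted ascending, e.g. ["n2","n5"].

idom tree: n1←n0 n2←n1 n3←n0 n4←n0 n5←n4
Dom at joins:
  n1: preds {n0,n2}: {n0} ∩ {n0,n1,n2} = {n0}; idom=n0
  n3: preds {n0,n1,n2}: {n0} ∩ {n0,n1} ∩ {n0,n1,n2} = {n0}; idom=n0
  n4: preds {n1,n3,n5}: {n0,n1} ∩ {n0,n3} ∩ {n0,n4,n5} = {n0}; idom=n0

DF walk-up:
  join n1 pred n0: · stop@n0
  join n1 pred n2: n2→n1 stop@n0
  join n3 pred n0: · stop@n0
  join n3 pred n1: n1 stop@n0
  join n3 pred n2: n2→n1 stop@n0
  join n4 pred n1: n1 stop@n0
  join n4 pred n3: n3 stop@n0
  join n4 pred n5: n5→n4 stop@n0
  n0: DF=∅
  n1: DF={n1,n3,n4}
  n2: DF={n1,n3}
  n3: DF={n4}
  n4: DF={n4}
  n5: DF={n4}

DF(n1) = ["n1", "n3", "n4"]

Answer: ["n1", "n3", "n4"]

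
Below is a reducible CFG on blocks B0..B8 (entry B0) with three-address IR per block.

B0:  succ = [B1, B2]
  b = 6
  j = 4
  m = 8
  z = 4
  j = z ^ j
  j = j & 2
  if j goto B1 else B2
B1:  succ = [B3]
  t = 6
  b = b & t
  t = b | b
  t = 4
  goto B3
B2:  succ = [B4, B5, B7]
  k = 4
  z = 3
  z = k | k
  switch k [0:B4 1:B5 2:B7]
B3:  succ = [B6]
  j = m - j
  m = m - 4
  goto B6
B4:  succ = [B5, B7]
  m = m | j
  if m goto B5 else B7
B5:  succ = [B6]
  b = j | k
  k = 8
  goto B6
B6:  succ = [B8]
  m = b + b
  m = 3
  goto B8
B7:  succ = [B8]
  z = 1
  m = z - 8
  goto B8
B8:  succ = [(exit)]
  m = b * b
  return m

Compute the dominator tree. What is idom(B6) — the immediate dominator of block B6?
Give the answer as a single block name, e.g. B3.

Answer: B0

Analysis:
idom tree: B1←B0 B2←B0 B3←B1 B4←B2 B5←B2 B6←B0 B7←B2 B8←B0
Join-block Dom:
  B5: preds {B2,B4}: {B0,B2} ∩ {B0,B2,B4} = {B0,B2}; idom=B2
  B6: preds {B3,B5}: {B0,B1,B3} ∩ {B0,B2,B5} = {B0}; idom=B0
  B7: preds {B2,B4}: {B0,B2} ∩ {B0,B2,B4} = {B0,B2}; idom=B2
  B8: preds {B6,B7}: {B0,B6} ∩ {B0,B2,B7} = {B0}; idom=B0

idom(B6) = B0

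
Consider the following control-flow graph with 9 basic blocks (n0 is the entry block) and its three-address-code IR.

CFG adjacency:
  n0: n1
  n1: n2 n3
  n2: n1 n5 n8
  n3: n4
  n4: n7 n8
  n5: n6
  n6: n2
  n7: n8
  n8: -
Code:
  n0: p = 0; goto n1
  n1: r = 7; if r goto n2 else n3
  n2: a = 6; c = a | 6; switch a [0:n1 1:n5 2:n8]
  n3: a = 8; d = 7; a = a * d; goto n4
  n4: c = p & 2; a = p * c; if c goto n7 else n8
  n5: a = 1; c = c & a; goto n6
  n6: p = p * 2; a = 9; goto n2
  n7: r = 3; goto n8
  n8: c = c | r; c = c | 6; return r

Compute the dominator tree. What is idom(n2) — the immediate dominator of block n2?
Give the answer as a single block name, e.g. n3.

idom tree: n1←n0 n2←n1 n3←n1 n4←n3 n5←n2 n6←n5 n7←n4 n8←n1
Dom∩ at merges:
  n1: preds {n0,n2}: {n0} ∩ {n0,n1,n2} = {n0}; idom=n0
  n2: preds {n1,n6}: {n0,n1} ∩ {n0,n1,n2,n5,n6} = {n0,n1}; idom=n1
  n8: preds {n2,n4,n7}: {n0,n1,n2} ∩ {n0,n1,n3,n4} ∩ {n0,n1,n3,n4,n7} = {n0,n1}; idom=n1

idom(n2) = n1

Answer: n1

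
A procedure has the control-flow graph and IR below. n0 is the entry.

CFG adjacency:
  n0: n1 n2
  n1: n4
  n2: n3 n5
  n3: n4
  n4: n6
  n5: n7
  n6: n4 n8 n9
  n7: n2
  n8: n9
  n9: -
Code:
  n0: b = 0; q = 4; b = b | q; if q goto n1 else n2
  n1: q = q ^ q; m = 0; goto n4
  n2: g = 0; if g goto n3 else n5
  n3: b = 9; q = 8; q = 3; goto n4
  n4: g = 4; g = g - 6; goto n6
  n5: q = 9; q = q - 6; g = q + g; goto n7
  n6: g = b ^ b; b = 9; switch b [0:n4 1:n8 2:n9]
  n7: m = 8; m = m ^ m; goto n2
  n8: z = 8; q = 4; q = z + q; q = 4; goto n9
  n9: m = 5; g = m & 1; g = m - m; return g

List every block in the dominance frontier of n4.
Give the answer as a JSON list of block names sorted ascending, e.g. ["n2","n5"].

Answer: ["n4"]

Analysis:
idom tree: n1←n0 n2←n0 n3←n2 n4←n0 n5←n2 n6←n4 n7←n5 n8←n6 n9←n6
Dom at joins:
  n2: preds {n0,n7}: {n0} ∩ {n0,n2,n5,n7} = {n0}; idom=n0
  n4: preds {n1,n3,n6}: {n0,n1} ∩ {n0,n2,n3} ∩ {n0,n4,n6} = {n0}; idom=n0
  n9: preds {n6,n8}: {n0,n4,n6} ∩ {n0,n4,n6,n8} = {n0,n4,n6}; idom=n6

Frontier:
  n2←n0: walk · to n0
  n2←n7: walk n7→n5→n2 to n0
  n4←n1: walk n1 to n0
  n4←n3: walk n3→n2 to n0
  n4←n6: walk n6→n4 to n0
  n9←n6: walk · to n6
  n9←n8: walk n8 to n6
  n0: DF=∅
  n1: DF={n4}
  n2: DF={n2,n4}
  n3: DF={n4}
  n4: DF={n4}
  n5: DF={n2}
  n6: DF={n4}
  n7: DF={n2}
  n8: DF={n9}
  n9: DF=∅

DF(n4) = ["n4"]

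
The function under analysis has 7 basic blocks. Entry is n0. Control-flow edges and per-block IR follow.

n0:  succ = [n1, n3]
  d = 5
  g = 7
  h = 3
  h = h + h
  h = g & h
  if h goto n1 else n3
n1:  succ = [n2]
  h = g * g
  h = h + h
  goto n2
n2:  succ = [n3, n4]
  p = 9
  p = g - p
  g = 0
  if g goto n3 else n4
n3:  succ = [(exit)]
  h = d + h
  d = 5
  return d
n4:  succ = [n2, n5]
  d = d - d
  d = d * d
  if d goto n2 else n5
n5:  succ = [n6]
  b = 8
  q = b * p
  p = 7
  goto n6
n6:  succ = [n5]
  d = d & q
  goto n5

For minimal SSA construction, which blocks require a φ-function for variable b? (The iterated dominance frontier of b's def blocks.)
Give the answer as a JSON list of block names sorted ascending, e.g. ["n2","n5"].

idom tree: n1←n0 n2←n1 n3←n0 n4←n2 n5←n4 n6←n5
Dom∩ at merges:
  n2: preds {n1,n4}: {n0,n1} ∩ {n0,n1,n2,n4} = {n0,n1}; idom=n1
  n3: preds {n0,n2}: {n0} ∩ {n0,n1,n2} = {n0}; idom=n0
  n5: preds {n4,n6}: {n0,n1,n2,n4} ∩ {n0,n1,n2,n4,n5,n6} = {n0,n1,n2,n4}; idom=n4

Frontier:
  n2←n1: walk · to n1
  n2←n4: walk n4→n2 to n1
  n3←n0: walk · to n0
  n3←n2: walk n2→n1 to n0
  n5←n4: walk · to n4
  n5←n6: walk n6→n5 to n4
  n0: DF=∅
  n1: DF={n3}
  n2: DF={n2,n3}
  n3: DF=∅
  n4: DF={n2}
  n5: DF={n5}
  n6: DF={n5}

φ for b: defs {n5}
  DF⁺ = {n5}

Answer: ["n5"]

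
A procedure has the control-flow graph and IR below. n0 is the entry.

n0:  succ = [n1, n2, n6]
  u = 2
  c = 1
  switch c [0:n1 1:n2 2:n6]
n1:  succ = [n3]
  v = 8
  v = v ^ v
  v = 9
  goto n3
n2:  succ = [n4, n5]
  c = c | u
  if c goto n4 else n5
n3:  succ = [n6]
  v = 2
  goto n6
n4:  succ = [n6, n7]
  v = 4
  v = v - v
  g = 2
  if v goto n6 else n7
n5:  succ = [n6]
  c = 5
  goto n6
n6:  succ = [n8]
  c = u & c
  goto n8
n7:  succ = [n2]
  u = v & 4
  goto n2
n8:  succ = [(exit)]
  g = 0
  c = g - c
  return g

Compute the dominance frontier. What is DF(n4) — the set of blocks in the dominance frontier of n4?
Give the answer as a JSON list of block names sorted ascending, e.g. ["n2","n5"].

idom tree: n1←n0 n2←n0 n3←n1 n4←n2 n5←n2 n6←n0 n7←n4 n8←n6
Join-block Dom:
  n2: preds {n0,n7}: {n0} ∩ {n0,n2,n4,n7} = {n0}; idom=n0
  n6: preds {n0,n3,n4,n5}: {n0} ∩ {n0,n1,n3} ∩ {n0,n2,n4} ∩ {n0,n2,n5} = {n0}; idom=n0

DF walk-up:
  n2←n0: walk · to n0
  n2←n7: walk n7→n4→n2 to n0
  n6←n0: walk · to n0
  n6←n3: walk n3→n1 to n0
  n6←n4: walk n4→n2 to n0
  n6←n5: walk n5→n2 to n0
  DF(n0)=∅
  DF(n1)={n6}
  DF(n2)={n2,n6}
  DF(n3)={n6}
  DF(n4)={n2,n6}
  DF(n5)={n6}
  DF(n6)=∅
  DF(n7)={n2}
  DF(n8)=∅

DF(n4) = ["n2", "n6"]

Answer: ["n2", "n6"]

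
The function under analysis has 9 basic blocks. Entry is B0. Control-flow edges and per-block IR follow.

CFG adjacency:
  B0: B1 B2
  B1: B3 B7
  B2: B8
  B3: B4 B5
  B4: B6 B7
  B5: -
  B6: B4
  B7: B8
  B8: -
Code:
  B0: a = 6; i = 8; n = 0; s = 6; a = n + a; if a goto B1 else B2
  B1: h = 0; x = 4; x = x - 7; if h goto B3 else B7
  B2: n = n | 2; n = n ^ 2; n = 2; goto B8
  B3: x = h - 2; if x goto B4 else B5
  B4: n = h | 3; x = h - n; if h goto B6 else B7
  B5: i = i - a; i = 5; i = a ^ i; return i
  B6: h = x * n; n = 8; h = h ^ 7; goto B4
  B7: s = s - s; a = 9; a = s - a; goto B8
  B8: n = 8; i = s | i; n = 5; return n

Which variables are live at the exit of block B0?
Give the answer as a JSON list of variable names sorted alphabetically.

Per-block:
  B0 def {a,i,n,s} use ∅
  B1 def {h,x} use ∅
  B2 def {n} use {n}
  B3 def {x} use {h}
  B4 def {n,x} use {h}
  B5 def {i} use {a,i}
  B6 def {h,n} use {n,x}
  B7 def {a,s} use {s}
  B8 def {i,n} use {i,s}

Liveness:
  live B0: ∅→{a,i,n,s}
  live B1: {a,i,s}→{a,h,i,s}
  live B2: {i,n,s}→{i,s}
  live B3: {a,h,i,s}→{a,h,i,s}
  live B4: {h,i,s}→{i,n,s,x}
  live B5: {a,i}→∅
  live B6: {i,n,s,x}→{h,i,s}
  live B7: {i,s}→{i,s}
  live B8: {i,s}→∅

live-out(B0) = ["a", "i", "n", "s"]

Answer: ["a", "i", "n", "s"]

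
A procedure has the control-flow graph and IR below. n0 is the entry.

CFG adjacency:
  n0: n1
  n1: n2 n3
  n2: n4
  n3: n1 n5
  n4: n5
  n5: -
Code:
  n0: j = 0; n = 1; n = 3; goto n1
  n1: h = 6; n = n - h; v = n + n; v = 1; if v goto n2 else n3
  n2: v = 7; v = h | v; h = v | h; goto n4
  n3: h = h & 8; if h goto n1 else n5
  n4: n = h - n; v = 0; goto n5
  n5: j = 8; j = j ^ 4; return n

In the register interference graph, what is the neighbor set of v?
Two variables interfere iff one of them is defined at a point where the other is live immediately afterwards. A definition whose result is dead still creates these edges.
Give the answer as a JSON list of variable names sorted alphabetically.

Answer: ["h", "n"]

Analysis:
def/use:
  n0 def {j,n} use ∅
  n1 def {h,n,v} use {n}
  n2 def {h,v} use {h}
  n3 def {h} use {h}
  n4 def {n,v} use {h,n}
  n5 def {j} use {n}

Live sets:
  live n0: ∅→{n}
  live n1: {n}→{h,n}
  live n2: {h,n}→{h,n}
  live n3: {h,n}→{n}
  live n4: {h,n}→{n}
  live n5: {n}→∅

Interference:
  h — {n,v}
  j — {n}
  n — {h,j,v}
  v — {h,n}

N(v) = ["h", "n"]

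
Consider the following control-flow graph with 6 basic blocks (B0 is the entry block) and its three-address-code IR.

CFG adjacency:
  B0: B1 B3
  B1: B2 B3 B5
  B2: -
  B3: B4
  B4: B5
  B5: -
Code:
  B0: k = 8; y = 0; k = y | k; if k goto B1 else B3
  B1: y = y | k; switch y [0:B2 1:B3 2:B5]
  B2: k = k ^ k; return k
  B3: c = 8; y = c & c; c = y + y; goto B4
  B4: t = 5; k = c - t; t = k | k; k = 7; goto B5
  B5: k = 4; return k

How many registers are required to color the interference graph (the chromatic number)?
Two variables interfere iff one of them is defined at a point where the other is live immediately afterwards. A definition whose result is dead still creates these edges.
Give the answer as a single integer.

Per-block:
  B0: def={k,y} ue=∅
  B1: def={y} ue={k,y}
  B2: def={k} ue={k}
  B3: def={c,y} ue=∅
  B4: def={k,t} ue={c}
  B5: def={k} ue=∅

Live sets:
  B0 li=∅ lo={k,y}
  B1 li={k,y} lo={k}
  B2 li={k} lo=∅
  B3 li=∅ lo={c}
  B4 li={c} lo=∅
  B5 li=∅ lo=∅

Interfere edges:
  c↔{t}
  k↔{y}
  t↔{c}
  y↔{k}

Registers:
  {c,t} pairwise interfere (2-clique) ⇒ χ ≥ 2
  assign c→r0 k→r0 t→r1 y→r1 — no edge inside a register ⇒ χ ≤ 2
  χ = 2

Answer: 2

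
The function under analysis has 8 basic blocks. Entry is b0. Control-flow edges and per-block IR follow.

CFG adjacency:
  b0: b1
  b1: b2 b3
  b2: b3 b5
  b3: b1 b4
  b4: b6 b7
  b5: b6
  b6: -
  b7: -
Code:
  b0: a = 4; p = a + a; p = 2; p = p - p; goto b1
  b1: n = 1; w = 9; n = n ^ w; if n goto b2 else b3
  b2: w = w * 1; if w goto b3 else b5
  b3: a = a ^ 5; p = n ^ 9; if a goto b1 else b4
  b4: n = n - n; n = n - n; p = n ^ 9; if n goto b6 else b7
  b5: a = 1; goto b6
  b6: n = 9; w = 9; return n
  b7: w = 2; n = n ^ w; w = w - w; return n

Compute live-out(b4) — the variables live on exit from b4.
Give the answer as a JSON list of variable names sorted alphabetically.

def/use:
  b0: {a,p} / ∅
  b1: {n,w} / ∅
  b2: {w} / {w}
  b3: {a,p} / {a,n}
  b4: {n,p} / {n}
  b5: {a} / ∅
  b6: {n,w} / ∅
  b7: {n,w} / {n}

Live sets:
  b0: in=∅ out={a}
  b1: in={a} out={a,n,w}
  b2: in={a,n,w} out={a,n}
  b3: in={a,n} out={a,n}
  b4: in={n} out={n}
  b5: in=∅ out=∅
  b6: in=∅ out=∅
  b7: in={n} out=∅

live-out(b4) = ["n"]

Answer: ["n"]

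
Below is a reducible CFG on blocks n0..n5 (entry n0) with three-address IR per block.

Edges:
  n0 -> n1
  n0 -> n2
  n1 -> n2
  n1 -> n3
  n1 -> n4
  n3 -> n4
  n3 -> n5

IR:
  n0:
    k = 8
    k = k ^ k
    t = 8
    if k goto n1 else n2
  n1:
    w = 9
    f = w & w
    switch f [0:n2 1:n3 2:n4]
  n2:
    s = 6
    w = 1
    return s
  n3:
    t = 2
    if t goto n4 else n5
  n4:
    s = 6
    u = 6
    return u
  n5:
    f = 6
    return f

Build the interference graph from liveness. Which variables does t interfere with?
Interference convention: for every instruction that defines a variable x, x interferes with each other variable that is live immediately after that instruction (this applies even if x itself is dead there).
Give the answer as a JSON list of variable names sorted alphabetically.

Answer: ["k"]

Derivation:
Block summaries:
  n0: {k,t} / ∅
  n1: {f,w} / ∅
  n2: {s,w} / ∅
  n3: {t} / ∅
  n4: {s,u} / ∅
  n5: {f} / ∅

Liveness:
  n0 li=∅ lo=∅
  n1 li=∅ lo=∅
  n2 li=∅ lo=∅
  n3 li=∅ lo=∅
  n4 li=∅ lo=∅
  n5 li=∅ lo=∅

Interference:
  f — ∅
  k — {t}
  s — {w}
  t — {k}
  u — ∅
  w — {s}

N(t) = ["k"]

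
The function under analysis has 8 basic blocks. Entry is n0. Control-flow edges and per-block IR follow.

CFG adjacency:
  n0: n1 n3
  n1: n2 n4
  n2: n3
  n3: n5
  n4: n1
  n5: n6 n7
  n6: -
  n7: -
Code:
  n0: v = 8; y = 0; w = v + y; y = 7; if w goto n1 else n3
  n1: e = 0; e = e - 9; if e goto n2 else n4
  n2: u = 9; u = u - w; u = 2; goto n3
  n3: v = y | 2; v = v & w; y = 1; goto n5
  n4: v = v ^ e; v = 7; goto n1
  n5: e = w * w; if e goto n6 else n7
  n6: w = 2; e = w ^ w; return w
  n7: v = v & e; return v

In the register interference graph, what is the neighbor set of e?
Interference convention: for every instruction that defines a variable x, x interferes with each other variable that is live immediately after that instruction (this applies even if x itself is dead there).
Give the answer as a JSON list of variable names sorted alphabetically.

def/use:
  n0 def {v,w,y} use ∅
  n1 def {e} use ∅
  n2 def {u} use {w}
  n3 def {v,y} use {w,y}
  n4 def {v} use {e,v}
  n5 def {e} use {w}
  n6 def {e,w} use ∅
  n7 def {v} use {e,v}

Live sets:
  n0 li=∅ lo={v,w,y}
  n1 li={v,w,y} lo={e,v,w,y}
  n2 li={w,y} lo={w,y}
  n3 li={w,y} lo={v,w}
  n4 li={e,v,w,y} lo={v,w,y}
  n5 li={v,w} lo={e,v}
  n6 li=∅ lo=∅
  n7 li={e,v} lo=∅

Interference:
  e: {v,w,y}
  u: {w,y}
  v: {e,w,y}
  w: {e,u,v,y}
  y: {e,u,v,w}

N(e) = ["v", "w", "y"]

Answer: ["v", "w", "y"]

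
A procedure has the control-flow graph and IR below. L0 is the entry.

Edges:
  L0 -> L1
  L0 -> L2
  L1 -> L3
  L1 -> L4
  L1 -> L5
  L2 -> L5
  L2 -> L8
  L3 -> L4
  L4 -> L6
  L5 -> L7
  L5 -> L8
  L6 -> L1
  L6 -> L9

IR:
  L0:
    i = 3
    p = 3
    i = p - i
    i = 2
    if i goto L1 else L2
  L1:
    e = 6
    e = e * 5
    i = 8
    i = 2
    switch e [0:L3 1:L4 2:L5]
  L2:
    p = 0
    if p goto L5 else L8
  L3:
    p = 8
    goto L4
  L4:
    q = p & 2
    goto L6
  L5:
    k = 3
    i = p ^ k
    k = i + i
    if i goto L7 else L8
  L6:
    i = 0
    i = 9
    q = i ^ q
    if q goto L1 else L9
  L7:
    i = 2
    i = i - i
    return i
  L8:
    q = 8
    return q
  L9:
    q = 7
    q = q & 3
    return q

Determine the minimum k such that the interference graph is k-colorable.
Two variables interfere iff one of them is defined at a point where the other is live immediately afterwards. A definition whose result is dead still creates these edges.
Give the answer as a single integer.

def/use:
  L0: {i,p} / ∅
  L1: {e,i} / ∅
  L2: {p} / ∅
  L3: {p} / ∅
  L4: {q} / {p}
  L5: {i,k} / {p}
  L6: {i,q} / {q}
  L7: {i} / ∅
  L8: {q} / ∅
  L9: {q} / ∅

Live sets:
  L0 li=∅ lo={p}
  L1 li={p} lo={p}
  L2 li=∅ lo={p}
  L3 li=∅ lo={p}
  L4 li={p} lo={p,q}
  L5 li={p} lo=∅
  L6 li={p,q} lo={p}
  L7 li=∅ lo=∅
  L8 li=∅ lo=∅
  L9 li=∅ lo=∅

Interference:
  e — {i,p}
  i — {e,k,p,q}
  k — {i,p}
  p — {e,i,k,q}
  q — {i,p}

Colouring:
  {e,i,p} pairwise interfere (3-clique) ⇒ χ ≥ 3
  3-colouring: r0={i}  r1={p}  r2={e,k,q}
  χ = 3

Answer: 3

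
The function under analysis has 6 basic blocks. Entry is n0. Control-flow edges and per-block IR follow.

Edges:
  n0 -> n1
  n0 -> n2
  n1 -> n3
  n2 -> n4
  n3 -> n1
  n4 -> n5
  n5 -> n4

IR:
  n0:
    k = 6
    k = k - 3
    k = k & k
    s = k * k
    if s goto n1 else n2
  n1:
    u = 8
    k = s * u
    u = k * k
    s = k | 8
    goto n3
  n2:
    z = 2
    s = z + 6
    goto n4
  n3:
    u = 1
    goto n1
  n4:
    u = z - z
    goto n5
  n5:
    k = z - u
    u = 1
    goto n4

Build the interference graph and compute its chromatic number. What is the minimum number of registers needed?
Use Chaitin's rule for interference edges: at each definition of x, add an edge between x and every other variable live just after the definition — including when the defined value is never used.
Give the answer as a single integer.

Answer: 3

Derivation:
Block summaries:
  n0: {k,s} / ∅
  n1: {k,s,u} / {s}
  n2: {s,z} / ∅
  n3: {u} / ∅
  n4: {u} / {z}
  n5: {k,u} / {u,z}

Liveness:
  n0 li=∅ lo={s}
  n1 li={s} lo={s}
  n2 li=∅ lo={z}
  n3 li={s} lo={s}
  n4 li={z} lo={u,z}
  n5 li={u,z} lo={z}

Conflict graph:
  k↔{u,z}
  s↔{u,z}
  u↔{k,s,z}
  z↔{k,s,u}

Chromatic number:
  clique {k,u,z} ⇒ need ≥ 3
  assign k→r2 s→r2 u→r0 z→r1 — no edge inside a register ⇒ χ ≤ 3
  χ = 3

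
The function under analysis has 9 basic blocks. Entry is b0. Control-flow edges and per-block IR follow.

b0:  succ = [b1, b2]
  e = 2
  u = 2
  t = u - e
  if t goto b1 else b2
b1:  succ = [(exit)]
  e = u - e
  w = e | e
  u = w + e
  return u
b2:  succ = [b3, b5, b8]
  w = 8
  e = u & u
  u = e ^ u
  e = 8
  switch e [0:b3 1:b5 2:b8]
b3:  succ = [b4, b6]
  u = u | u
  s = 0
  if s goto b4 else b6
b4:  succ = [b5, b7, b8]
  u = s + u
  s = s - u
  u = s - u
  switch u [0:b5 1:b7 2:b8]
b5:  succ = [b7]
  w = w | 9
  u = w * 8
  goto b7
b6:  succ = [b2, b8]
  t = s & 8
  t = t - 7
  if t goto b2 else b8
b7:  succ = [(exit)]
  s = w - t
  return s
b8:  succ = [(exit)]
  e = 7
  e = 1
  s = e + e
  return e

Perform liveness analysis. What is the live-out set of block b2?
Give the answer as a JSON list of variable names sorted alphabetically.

Answer: ["t", "u", "w"]

Derivation:
Per-block:
  b0: {e,t,u} / ∅
  b1: {e,u,w} / {e,u}
  b2: {e,u,w} / {u}
  b3: {s,u} / {u}
  b4: {s,u} / {s,u}
  b5: {u,w} / {w}
  b6: {t} / {s}
  b7: {s} / {t,w}
  b8: {e,s} / ∅

Backward fixpoint:
  b0 li=∅ lo={e,t,u}
  b1 li={e,u} lo=∅
  b2 li={t,u} lo={t,u,w}
  b3 li={t,u,w} lo={s,t,u,w}
  b4 li={s,t,u,w} lo={t,w}
  b5 li={t,w} lo={t,w}
  b6 li={s,u} lo={t,u}
  b7 li={t,w} lo=∅
  b8 li=∅ lo=∅

live-out(b2) = ["t", "u", "w"]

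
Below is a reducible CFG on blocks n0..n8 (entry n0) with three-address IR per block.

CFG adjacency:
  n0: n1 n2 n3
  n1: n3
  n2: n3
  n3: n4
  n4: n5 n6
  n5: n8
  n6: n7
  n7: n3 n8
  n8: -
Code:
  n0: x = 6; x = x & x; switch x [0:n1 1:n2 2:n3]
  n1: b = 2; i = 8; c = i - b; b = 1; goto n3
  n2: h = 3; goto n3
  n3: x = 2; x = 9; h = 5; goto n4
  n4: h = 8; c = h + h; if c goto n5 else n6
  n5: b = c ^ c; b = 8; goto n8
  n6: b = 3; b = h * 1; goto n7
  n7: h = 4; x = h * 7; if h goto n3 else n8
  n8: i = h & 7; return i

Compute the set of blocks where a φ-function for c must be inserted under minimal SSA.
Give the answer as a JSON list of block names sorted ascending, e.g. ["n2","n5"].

Answer: ["n3"]

Analysis:
idom tree: n1←n0 n2←n0 n3←n0 n4←n3 n5←n4 n6←n4 n7←n6 n8←n4
Join-block Dom:
  n3: preds {n0,n1,n2,n7}: {n0} ∩ {n0,n1} ∩ {n0,n2} ∩ {n0,n3,n4,n6,n7} = {n0}; idom=n0
  n8: preds {n5,n7}: {n0,n3,n4,n5} ∩ {n0,n3,n4,n6,n7} = {n0,n3,n4}; idom=n4

Frontier:
  n3←n0: walk · to n0
  n3←n1: walk n1 to n0
  n3←n2: walk n2 to n0
  n3←n7: walk n7→n6→n4→n3 to n0
  n8←n5: walk n5 to n4
  n8←n7: walk n7→n6 to n4
  n0: DF=∅
  n1: DF={n3}
  n2: DF={n3}
  n3: DF={n3}
  n4: DF={n3}
  n5: DF={n8}
  n6: DF={n3,n8}
  n7: DF={n3,n8}
  n8: DF=∅

φ for c: defs {n1,n4}
  DF⁺ = {n3}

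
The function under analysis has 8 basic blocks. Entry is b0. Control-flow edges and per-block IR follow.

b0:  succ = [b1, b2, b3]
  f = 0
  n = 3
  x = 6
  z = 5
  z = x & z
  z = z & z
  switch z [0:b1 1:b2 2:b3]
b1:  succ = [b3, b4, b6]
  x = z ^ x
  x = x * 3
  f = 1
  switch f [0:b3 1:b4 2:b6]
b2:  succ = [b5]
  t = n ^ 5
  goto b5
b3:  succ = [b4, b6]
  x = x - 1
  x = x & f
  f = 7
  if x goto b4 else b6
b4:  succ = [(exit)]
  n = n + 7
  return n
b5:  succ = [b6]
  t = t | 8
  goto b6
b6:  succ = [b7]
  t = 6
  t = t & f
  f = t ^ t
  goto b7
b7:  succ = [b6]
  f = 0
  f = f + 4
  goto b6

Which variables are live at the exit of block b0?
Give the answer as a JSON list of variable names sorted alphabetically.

Answer: ["f", "n", "x", "z"]

Derivation:
def/use:
  b0 def {f,n,x,z} use ∅
  b1 def {f,x} use {x,z}
  b2 def {t} use {n}
  b3 def {f,x} use {f,x}
  b4 def {n} use {n}
  b5 def {t} use {t}
  b6 def {f,t} use {f}
  b7 def {f} use ∅

Backward fixpoint:
  live b0: ∅→{f,n,x,z}
  live b1: {n,x,z}→{f,n,x}
  live b2: {f,n}→{f,t}
  live b3: {f,n,x}→{f,n}
  live b4: {n}→∅
  live b5: {f,t}→{f}
  live b6: {f}→∅
  live b7: ∅→{f}

live-out(b0) = ["f", "n", "x", "z"]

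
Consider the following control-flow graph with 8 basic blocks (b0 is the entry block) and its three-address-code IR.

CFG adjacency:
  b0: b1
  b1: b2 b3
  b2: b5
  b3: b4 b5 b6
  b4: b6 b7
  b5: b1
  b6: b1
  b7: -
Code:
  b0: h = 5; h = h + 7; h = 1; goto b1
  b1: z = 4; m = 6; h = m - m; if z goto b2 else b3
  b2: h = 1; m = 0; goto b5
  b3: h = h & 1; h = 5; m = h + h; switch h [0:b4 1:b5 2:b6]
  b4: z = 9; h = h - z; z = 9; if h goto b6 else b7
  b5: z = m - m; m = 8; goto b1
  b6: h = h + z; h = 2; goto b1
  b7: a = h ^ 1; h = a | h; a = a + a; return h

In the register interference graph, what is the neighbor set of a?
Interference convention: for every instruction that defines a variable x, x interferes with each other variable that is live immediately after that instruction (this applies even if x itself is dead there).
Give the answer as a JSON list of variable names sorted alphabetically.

Answer: ["h"]

Derivation:
Block summaries:
  b0: def={h} ue=∅
  b1: def={h,m,z} ue=∅
  b2: def={h,m} ue=∅
  b3: def={h,m} ue={h}
  b4: def={h,z} ue={h}
  b5: def={m,z} ue={m}
  b6: def={h} ue={h,z}
  b7: def={a,h} ue={h}

Live sets:
  live b0: ∅→∅
  live b1: ∅→{h,z}
  live b2: ∅→{m}
  live b3: {h,z}→{h,m,z}
  live b4: {h}→{h,z}
  live b5: {m}→∅
  live b6: {h,z}→∅
  live b7: {h}→∅

Interfere edges:
  a: {h}
  h: {a,m,z}
  m: {h,z}
  z: {h,m}

N(a) = ["h"]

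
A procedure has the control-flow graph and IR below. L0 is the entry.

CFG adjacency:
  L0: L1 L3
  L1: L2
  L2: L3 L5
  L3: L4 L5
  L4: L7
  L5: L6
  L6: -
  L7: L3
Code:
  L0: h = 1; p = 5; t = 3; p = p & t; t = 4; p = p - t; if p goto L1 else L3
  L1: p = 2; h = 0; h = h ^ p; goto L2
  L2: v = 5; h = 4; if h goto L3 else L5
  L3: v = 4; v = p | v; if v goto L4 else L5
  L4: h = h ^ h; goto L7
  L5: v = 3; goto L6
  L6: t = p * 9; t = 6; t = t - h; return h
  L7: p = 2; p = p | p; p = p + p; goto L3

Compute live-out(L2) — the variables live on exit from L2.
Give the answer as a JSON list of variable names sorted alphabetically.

Answer: ["h", "p"]

Analysis:
Block summaries:
  L0: {h,p,t} / ∅
  L1: {h,p} / ∅
  L2: {h,v} / ∅
  L3: {v} / {p}
  L4: {h} / {h}
  L5: {v} / ∅
  L6: {t} / {h,p}
  L7: {p} / ∅

Live sets:
  live L0: ∅→{h,p}
  live L1: ∅→{p}
  live L2: {p}→{h,p}
  live L3: {h,p}→{h,p}
  live L4: {h}→{h}
  live L5: {h,p}→{h,p}
  live L6: {h,p}→∅
  live L7: {h}→{h,p}

live-out(L2) = ["h", "p"]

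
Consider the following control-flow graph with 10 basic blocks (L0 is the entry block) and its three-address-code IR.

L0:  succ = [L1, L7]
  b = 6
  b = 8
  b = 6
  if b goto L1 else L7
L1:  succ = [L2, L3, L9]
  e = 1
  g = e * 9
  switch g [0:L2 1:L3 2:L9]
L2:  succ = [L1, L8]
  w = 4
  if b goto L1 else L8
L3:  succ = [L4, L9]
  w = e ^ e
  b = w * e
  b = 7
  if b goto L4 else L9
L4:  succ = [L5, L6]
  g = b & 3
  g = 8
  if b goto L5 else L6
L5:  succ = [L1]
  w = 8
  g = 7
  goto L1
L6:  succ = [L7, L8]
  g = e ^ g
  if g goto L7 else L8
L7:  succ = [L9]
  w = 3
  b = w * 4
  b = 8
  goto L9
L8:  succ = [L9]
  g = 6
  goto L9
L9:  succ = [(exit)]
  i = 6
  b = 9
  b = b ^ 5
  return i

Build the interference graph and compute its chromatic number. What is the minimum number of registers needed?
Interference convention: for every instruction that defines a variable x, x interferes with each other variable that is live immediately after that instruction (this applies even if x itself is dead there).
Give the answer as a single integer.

Per-block:
  L0: {b} / ∅
  L1: {e,g} / ∅
  L2: {w} / {b}
  L3: {b,w} / {e}
  L4: {g} / {b}
  L5: {g,w} / ∅
  L6: {g} / {e,g}
  L7: {b,w} / ∅
  L8: {g} / ∅
  L9: {b,i} / ∅

Backward fixpoint:
  L0: in=∅ out={b}
  L1: in={b} out={b,e}
  L2: in={b} out={b}
  L3: in={e} out={b,e}
  L4: in={b,e} out={b,e,g}
  L5: in={b} out={b}
  L6: in={e,g} out=∅
  L7: in=∅ out=∅
  L8: in=∅ out=∅
  L9: in=∅ out=∅

Interference:
  b — {e,g,i,w}
  e — {b,g,w}
  g — {b,e}
  i — {b}
  w — {b,e}

Registers:
  {b,e,g} pairwise interfere (3-clique) ⇒ χ ≥ 3
  3-colouring: c0={b}  c1={e,i}  c2={g,w}
  χ = 3

Answer: 3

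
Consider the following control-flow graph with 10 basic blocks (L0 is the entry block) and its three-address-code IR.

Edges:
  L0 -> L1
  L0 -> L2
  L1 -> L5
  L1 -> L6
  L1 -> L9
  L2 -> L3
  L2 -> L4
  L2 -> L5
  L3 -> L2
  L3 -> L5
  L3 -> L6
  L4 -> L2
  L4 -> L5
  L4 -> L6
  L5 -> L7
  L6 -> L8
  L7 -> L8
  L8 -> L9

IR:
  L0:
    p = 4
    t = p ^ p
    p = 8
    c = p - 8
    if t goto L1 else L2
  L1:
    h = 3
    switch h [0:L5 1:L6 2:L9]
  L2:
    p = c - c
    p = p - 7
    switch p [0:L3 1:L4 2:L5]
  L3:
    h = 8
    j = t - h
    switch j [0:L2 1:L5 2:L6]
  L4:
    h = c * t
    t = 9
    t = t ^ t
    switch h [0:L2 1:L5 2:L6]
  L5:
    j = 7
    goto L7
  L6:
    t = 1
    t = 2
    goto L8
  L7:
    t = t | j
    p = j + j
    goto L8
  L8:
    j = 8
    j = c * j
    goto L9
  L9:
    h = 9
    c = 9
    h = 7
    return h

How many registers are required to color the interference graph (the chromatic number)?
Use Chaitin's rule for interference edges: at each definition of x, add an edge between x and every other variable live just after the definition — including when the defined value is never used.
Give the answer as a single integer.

Answer: 3

Working:
Block summaries:
  L0: def={c,p,t} ue=∅
  L1: def={h} ue=∅
  L2: def={p} ue={c}
  L3: def={h,j} ue={t}
  L4: def={h,t} ue={c,t}
  L5: def={j} ue=∅
  L6: def={t} ue=∅
  L7: def={p,t} ue={j,t}
  L8: def={j} ue={c}
  L9: def={c,h} ue=∅

Backward fixpoint:
  L0 li=∅ lo={c,t}
  L1 li={c,t} lo={c,t}
  L2 li={c,t} lo={c,t}
  L3 li={c,t} lo={c,t}
  L4 li={c,t} lo={c,t}
  L5 li={c,t} lo={c,j,t}
  L6 li={c} lo={c}
  L7 li={c,j,t} lo={c}
  L8 li={c} lo=∅
  L9 li=∅ lo=∅

Interfere edges:
  c — {h,j,p,t}
  h — {c,t}
  j — {c,t}
  p — {c,t}
  t — {c,h,j,p}

Colouring:
  clique {c,h,t} ⇒ need ≥ 3
  3-colouring: R0={c}  R1={t}  R2={h,j,p}
  χ = 3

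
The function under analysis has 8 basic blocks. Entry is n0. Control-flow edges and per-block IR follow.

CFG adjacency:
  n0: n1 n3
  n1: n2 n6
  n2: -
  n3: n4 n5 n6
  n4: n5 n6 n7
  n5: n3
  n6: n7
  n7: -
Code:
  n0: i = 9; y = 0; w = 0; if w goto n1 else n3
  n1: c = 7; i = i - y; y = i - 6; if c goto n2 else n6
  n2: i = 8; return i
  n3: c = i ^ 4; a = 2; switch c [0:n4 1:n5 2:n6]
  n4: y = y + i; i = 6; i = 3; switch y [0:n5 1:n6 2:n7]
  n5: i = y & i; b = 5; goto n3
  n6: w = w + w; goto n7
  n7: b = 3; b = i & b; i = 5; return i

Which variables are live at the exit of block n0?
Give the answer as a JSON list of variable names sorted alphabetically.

def/use:
  n0 def {i,w,y} use ∅
  n1 def {c,i,y} use {i,y}
  n2 def {i} use ∅
  n3 def {a,c} use {i}
  n4 def {i,y} use {i,y}
  n5 def {b,i} use {i,y}
  n6 def {w} use {w}
  n7 def {b,i} use {i}

Liveness:
  live n0: ∅→{i,w,y}
  live n1: {i,w,y}→{i,w}
  live n2: ∅→∅
  live n3: {i,w,y}→{i,w,y}
  live n4: {i,w,y}→{i,w,y}
  live n5: {i,w,y}→{i,w,y}
  live n6: {i,w}→{i}
  live n7: {i}→∅

live-out(n0) = ["i", "w", "y"]

Answer: ["i", "w", "y"]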